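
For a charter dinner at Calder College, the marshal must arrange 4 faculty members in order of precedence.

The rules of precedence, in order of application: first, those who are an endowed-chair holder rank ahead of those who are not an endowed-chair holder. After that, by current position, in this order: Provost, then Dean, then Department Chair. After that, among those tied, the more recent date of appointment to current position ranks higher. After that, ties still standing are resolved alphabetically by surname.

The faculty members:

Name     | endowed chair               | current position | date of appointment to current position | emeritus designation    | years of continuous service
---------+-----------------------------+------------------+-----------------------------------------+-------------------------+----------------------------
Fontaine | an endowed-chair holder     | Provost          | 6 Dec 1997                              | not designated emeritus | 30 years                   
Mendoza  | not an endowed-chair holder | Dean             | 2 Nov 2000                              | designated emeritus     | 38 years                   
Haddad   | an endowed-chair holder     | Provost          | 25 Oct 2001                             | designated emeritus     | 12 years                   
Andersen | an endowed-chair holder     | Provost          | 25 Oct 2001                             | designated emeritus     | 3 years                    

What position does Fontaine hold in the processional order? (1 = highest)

By the first rule: Andersen, Haddad and Fontaine (each an endowed-chair holder); then Mendoza (not an endowed-chair holder).
Andersen, Haddad and Fontaine are each Provost, so the next rule applies.
Among Andersen, Haddad and Fontaine, by date of appointment to current position (later first): Andersen and Haddad (25 Oct 2001) before Fontaine (6 Dec 1997).
Among Andersen and Haddad, alphabetically by surname: Andersen before Haddad.
Order: Andersen, Haddad, Fontaine, Mendoza. So position 3.

3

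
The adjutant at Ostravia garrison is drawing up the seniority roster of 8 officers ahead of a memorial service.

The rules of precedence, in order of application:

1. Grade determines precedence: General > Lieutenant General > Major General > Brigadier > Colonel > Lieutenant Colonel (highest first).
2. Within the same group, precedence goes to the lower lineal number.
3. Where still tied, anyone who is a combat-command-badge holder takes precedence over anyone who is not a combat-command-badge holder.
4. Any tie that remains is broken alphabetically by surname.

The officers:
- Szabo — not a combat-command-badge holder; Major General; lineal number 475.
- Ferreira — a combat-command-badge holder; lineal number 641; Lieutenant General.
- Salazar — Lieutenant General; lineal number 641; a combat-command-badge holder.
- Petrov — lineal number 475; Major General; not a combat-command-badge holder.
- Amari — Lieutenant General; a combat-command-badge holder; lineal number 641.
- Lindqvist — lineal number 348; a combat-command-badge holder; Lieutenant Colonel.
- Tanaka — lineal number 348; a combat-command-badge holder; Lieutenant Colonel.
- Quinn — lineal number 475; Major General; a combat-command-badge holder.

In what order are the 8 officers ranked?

By grade: Amari, Ferreira and Salazar (Lieutenant General); then Quinn, Petrov and Szabo (Major General); then Lindqvist and Tanaka (Lieutenant Colonel).
Amari, Ferreira and Salazar all have lineal number 641, so the next rule applies.
Amari, Ferreira and Salazar are each a combat-command-badge holder, so the next rule applies.
Among Amari, Ferreira and Salazar, alphabetically by surname: Amari before Ferreira before Salazar.
Quinn, Petrov and Szabo all have lineal number 475, so the next rule applies.
Among Quinn, Petrov and Szabo, a combat-command-badge holder before not a combat-command-badge holder: Quinn (a combat-command-badge holder) before Petrov and Szabo (not a combat-command-badge holder).
Among Petrov and Szabo, alphabetically by surname: Petrov before Szabo.
Lindqvist and Tanaka both have lineal number 348, so the next rule applies.
Lindqvist and Tanaka are each a combat-command-badge holder, so the next rule applies.
Among Lindqvist and Tanaka, alphabetically by surname: Lindqvist before Tanaka.
Full order: Amari, Ferreira, Salazar, Quinn, Petrov, Szabo, Lindqvist, Tanaka.

Amari, Ferreira, Salazar, Quinn, Petrov, Szabo, Lindqvist, Tanaka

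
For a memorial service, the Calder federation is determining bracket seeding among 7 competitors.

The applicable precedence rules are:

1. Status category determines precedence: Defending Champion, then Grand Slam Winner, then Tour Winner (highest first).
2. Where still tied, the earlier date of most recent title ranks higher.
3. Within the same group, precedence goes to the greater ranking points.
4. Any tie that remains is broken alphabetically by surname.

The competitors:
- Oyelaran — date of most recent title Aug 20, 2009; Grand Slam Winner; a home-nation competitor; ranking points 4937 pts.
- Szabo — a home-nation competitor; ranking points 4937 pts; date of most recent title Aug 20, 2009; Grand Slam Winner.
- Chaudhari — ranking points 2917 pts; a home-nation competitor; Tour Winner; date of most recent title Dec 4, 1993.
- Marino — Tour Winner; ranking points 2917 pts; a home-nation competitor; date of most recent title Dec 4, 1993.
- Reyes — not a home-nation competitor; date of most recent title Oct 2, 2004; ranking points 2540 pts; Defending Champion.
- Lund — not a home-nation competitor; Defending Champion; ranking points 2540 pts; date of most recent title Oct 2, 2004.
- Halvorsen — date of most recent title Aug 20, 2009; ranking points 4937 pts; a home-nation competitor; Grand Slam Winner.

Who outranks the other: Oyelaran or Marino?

By status category: Lund and Reyes (Defending Champion); then Halvorsen, Oyelaran and Szabo (Grand Slam Winner); then Chaudhari and Marino (Tour Winner).
Lund and Reyes both have date of most recent title Oct 2, 2004, so the next rule applies.
Lund and Reyes both have ranking points 2540 pts, so the next rule applies.
Among Lund and Reyes, alphabetically by surname: Lund before Reyes.
Halvorsen, Oyelaran and Szabo all have date of most recent title Aug 20, 2009, so the next rule applies.
Halvorsen, Oyelaran and Szabo all have ranking points 4937 pts, so the next rule applies.
Among Halvorsen, Oyelaran and Szabo, alphabetically by surname: Halvorsen before Oyelaran before Szabo.
Chaudhari and Marino both have date of most recent title Dec 4, 1993, so the next rule applies.
Chaudhari and Marino both have ranking points 2917 pts, so the next rule applies.
Among Chaudhari and Marino, alphabetically by surname: Chaudhari before Marino.
So Oyelaran takes precedence.

Oyelaran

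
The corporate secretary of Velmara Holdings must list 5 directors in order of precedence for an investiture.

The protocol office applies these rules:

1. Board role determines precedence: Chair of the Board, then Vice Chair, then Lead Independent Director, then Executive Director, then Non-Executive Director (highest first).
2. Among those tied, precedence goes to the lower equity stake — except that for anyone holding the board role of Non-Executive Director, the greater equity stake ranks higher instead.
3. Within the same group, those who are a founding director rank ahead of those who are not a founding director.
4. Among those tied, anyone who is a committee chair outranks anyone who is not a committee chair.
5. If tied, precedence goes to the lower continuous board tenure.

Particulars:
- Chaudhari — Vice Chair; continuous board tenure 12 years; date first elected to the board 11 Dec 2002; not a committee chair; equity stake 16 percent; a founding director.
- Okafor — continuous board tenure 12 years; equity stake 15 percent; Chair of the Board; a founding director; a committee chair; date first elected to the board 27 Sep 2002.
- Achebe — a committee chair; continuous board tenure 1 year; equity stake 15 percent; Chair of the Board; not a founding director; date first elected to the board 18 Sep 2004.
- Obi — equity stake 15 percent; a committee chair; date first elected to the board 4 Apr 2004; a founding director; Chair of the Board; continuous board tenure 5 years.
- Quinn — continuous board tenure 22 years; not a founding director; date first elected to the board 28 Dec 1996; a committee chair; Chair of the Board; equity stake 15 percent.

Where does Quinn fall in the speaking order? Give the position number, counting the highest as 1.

4

By board role: Obi, Okafor, Achebe and Quinn (Chair of the Board); then Chaudhari (Vice Chair).
Obi, Okafor, Achebe and Quinn all have equity stake 15 percent, so the next rule applies.
Among Obi, Okafor, Achebe and Quinn, a founding director before not a founding director: Obi and Okafor (a founding director) before Achebe and Quinn (not a founding director).
Obi and Okafor are each a committee chair, so the next rule applies.
Among Obi and Okafor, by continuous board tenure (lower first): Obi (5 years) before Okafor (12 years).
Achebe and Quinn are each a committee chair, so the next rule applies.
Among Achebe and Quinn, by continuous board tenure (lower first): Achebe (1 year) before Quinn (22 years).
Order: Obi, Okafor, Achebe, Quinn, Chaudhari. So position 4.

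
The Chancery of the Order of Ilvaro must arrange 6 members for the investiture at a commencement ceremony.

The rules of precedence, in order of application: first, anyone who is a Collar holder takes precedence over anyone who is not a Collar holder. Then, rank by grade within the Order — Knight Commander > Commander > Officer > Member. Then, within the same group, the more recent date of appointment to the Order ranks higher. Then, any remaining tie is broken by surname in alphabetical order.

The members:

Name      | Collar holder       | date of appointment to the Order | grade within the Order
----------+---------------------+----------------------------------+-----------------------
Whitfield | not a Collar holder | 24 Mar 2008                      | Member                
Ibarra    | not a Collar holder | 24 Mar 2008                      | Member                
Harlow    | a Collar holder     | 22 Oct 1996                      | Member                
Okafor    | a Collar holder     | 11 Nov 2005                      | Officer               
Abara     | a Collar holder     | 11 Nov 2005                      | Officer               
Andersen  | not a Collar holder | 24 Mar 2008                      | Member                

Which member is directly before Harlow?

Okafor

By the first rule: Abara, Okafor and Harlow (each a Collar holder); then Andersen, Ibarra and Whitfield (each not a Collar holder).
Among Abara, Okafor and Harlow, by grade within the Order: Abara and Okafor (Officer) before Harlow (Member).
Abara and Okafor both have date of appointment to the Order 11 Nov 2005, so the next rule applies.
Among Abara and Okafor, alphabetically by surname: Abara before Okafor.
Andersen, Ibarra and Whitfield are each Member, so the next rule applies.
Andersen, Ibarra and Whitfield all have date of appointment to the Order 24 Mar 2008, so the next rule applies.
Among Andersen, Ibarra and Whitfield, alphabetically by surname: Andersen before Ibarra before Whitfield.
Order: Abara, Okafor, Harlow, Andersen, Ibarra, Whitfield.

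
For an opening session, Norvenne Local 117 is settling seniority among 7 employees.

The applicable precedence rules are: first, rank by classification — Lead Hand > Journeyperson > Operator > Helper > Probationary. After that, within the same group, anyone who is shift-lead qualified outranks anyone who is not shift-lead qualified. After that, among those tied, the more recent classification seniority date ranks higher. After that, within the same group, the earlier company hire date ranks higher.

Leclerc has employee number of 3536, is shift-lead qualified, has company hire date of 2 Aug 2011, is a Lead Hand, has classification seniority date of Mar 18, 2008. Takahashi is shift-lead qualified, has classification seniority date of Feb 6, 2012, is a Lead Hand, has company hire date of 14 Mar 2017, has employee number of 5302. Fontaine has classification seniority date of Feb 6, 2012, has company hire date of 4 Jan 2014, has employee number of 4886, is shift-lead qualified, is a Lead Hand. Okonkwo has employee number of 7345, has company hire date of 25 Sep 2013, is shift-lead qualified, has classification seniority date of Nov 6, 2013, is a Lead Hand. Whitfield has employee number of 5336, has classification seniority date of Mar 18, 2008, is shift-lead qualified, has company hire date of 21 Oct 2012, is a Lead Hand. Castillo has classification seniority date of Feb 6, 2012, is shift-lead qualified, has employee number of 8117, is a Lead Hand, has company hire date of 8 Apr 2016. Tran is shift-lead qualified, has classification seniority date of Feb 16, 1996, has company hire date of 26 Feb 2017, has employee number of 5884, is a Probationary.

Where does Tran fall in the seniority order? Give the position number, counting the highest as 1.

By classification: Okonkwo, Fontaine, Castillo, Takahashi, Leclerc and Whitfield (Lead Hand); then Tran (Probationary).
Okonkwo, Fontaine, Castillo, Takahashi, Leclerc and Whitfield are each shift-lead qualified, so the next rule applies.
Among Okonkwo, Fontaine, Castillo, Takahashi, Leclerc and Whitfield, by classification seniority date (later first): Okonkwo (Nov 6, 2013) before Fontaine, Castillo and Takahashi (Feb 6, 2012) before Leclerc and Whitfield (Mar 18, 2008).
Among Fontaine, Castillo and Takahashi, by company hire date (earlier first): Fontaine (4 Jan 2014) before Castillo (8 Apr 2016) before Takahashi (14 Mar 2017).
Among Leclerc and Whitfield, by company hire date (earlier first): Leclerc (2 Aug 2011) before Whitfield (21 Oct 2012).
Order: Okonkwo, Fontaine, Castillo, Takahashi, Leclerc, Whitfield, Tran. So position 7.

7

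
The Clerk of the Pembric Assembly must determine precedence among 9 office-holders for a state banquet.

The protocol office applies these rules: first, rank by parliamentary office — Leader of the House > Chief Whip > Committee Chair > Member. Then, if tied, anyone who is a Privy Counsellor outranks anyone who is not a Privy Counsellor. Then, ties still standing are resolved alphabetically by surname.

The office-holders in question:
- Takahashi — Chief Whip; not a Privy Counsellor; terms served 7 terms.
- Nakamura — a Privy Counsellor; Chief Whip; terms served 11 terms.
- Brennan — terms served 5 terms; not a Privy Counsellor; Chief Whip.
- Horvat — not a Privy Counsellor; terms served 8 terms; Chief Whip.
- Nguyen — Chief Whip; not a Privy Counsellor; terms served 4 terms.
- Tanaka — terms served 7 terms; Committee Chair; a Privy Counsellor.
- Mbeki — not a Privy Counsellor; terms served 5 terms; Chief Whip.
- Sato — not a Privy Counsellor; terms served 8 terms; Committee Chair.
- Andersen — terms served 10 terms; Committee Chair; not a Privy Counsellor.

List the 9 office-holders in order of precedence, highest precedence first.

By parliamentary office: Nakamura, Brennan, Horvat, Mbeki, Nguyen and Takahashi (Chief Whip); then Tanaka, Andersen and Sato (Committee Chair).
Among Nakamura, Brennan, Horvat, Mbeki, Nguyen and Takahashi, a Privy Counsellor before not a Privy Counsellor: Nakamura (a Privy Counsellor) before Brennan, Horvat, Mbeki, Nguyen and Takahashi (not a Privy Counsellor).
Among Brennan, Horvat, Mbeki, Nguyen and Takahashi, alphabetically by surname: Brennan before Horvat before Mbeki before Nguyen before Takahashi.
Among Tanaka, Andersen and Sato, a Privy Counsellor before not a Privy Counsellor: Tanaka (a Privy Counsellor) before Andersen and Sato (not a Privy Counsellor).
Among Andersen and Sato, alphabetically by surname: Andersen before Sato.
Full order: Nakamura, Brennan, Horvat, Mbeki, Nguyen, Takahashi, Tanaka, Andersen, Sato.

Nakamura, Brennan, Horvat, Mbeki, Nguyen, Takahashi, Tanaka, Andersen, Sato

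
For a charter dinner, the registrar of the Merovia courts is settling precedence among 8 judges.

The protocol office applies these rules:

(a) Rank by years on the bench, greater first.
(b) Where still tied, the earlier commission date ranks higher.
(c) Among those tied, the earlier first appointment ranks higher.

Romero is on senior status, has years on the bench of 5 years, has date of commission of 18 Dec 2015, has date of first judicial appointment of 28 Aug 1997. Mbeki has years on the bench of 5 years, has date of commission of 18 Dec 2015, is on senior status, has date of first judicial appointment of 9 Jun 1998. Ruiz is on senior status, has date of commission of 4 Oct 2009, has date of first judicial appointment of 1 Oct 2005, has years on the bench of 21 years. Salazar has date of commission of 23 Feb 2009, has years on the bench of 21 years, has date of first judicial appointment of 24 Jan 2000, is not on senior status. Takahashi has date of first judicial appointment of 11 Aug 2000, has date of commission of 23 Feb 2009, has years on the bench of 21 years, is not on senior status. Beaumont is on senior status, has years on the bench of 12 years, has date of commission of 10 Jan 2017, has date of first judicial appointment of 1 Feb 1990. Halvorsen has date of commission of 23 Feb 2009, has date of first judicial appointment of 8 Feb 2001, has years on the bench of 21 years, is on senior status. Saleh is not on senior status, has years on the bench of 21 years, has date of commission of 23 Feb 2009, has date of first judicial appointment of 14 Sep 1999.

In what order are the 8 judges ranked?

Saleh, Salazar, Takahashi, Halvorsen, Ruiz, Beaumont, Romero, Mbeki

By years on the bench (higher first): Saleh, Salazar, Takahashi, Halvorsen and Ruiz (each 21 years); then Beaumont (12 years); then Romero and Mbeki (both 5 years).
Among Saleh, Salazar, Takahashi, Halvorsen and Ruiz, by date of commission (earlier first): Saleh, Salazar, Takahashi and Halvorsen (23 Feb 2009) before Ruiz (4 Oct 2009).
Among Saleh, Salazar, Takahashi and Halvorsen, by date of first judicial appointment (earlier first): Saleh (14 Sep 1999) before Salazar (24 Jan 2000) before Takahashi (11 Aug 2000) before Halvorsen (8 Feb 2001).
Romero and Mbeki both have date of commission 18 Dec 2015, so the next rule applies.
Among Romero and Mbeki, by date of first judicial appointment (earlier first): Romero (28 Aug 1997) before Mbeki (9 Jun 1998).
Full order: Saleh, Salazar, Takahashi, Halvorsen, Ruiz, Beaumont, Romero, Mbeki.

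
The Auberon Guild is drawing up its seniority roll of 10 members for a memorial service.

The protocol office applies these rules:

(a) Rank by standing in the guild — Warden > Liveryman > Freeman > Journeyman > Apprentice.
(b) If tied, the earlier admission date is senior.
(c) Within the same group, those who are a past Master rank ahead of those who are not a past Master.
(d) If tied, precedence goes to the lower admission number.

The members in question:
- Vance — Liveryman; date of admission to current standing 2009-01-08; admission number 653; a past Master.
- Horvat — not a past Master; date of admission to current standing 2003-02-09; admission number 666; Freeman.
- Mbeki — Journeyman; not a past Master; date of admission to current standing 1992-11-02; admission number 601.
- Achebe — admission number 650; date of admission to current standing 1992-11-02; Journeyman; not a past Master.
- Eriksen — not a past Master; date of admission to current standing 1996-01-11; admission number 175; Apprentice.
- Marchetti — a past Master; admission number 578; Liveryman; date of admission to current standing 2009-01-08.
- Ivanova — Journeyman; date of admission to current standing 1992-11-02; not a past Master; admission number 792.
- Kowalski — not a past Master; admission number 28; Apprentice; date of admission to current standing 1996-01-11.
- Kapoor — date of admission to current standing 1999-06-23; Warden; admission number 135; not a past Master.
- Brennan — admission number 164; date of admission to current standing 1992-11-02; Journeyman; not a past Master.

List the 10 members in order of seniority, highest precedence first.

By standing in the guild: Kapoor (Warden); then Marchetti and Vance (Liveryman); then Horvat (Freeman); then Brennan, Mbeki, Achebe and Ivanova (Journeyman); then Kowalski and Eriksen (Apprentice).
Marchetti and Vance both have date of admission to current standing 2009-01-08, so the next rule applies.
Marchetti and Vance are each a past Master, so the next rule applies.
Among Marchetti and Vance, by admission number (lower first): Marchetti (578) before Vance (653).
Brennan, Mbeki, Achebe and Ivanova all have date of admission to current standing 1992-11-02, so the next rule applies.
Brennan, Mbeki, Achebe and Ivanova are each not a past Master, so the next rule applies.
Among Brennan, Mbeki, Achebe and Ivanova, by admission number (lower first): Brennan (164) before Mbeki (601) before Achebe (650) before Ivanova (792).
Kowalski and Eriksen both have date of admission to current standing 1996-01-11, so the next rule applies.
Kowalski and Eriksen are each not a past Master, so the next rule applies.
Among Kowalski and Eriksen, by admission number (lower first): Kowalski (28) before Eriksen (175).
Full order: Kapoor, Marchetti, Vance, Horvat, Brennan, Mbeki, Achebe, Ivanova, Kowalski, Eriksen.

Kapoor, Marchetti, Vance, Horvat, Brennan, Mbeki, Achebe, Ivanova, Kowalski, Eriksen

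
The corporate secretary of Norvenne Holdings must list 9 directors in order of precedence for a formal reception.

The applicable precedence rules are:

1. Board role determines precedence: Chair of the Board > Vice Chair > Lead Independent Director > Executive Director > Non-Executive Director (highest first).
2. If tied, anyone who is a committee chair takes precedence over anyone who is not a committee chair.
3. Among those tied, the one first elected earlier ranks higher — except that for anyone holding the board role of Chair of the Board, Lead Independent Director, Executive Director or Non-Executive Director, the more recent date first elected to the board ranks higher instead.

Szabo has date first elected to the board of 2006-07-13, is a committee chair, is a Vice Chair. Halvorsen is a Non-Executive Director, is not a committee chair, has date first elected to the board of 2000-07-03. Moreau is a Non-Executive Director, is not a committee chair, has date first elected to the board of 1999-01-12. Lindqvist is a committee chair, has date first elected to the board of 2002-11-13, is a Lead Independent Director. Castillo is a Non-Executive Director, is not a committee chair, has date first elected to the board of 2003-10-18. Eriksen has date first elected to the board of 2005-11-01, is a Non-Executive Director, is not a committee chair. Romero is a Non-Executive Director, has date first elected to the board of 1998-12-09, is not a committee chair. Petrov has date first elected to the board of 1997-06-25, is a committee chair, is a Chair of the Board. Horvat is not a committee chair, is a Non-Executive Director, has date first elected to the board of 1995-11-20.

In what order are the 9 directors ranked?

Petrov, Szabo, Lindqvist, Eriksen, Castillo, Halvorsen, Moreau, Romero, Horvat

By board role: Petrov (Chair of the Board); then Szabo (Vice Chair); then Lindqvist (Lead Independent Director); then Eriksen, Castillo, Halvorsen, Moreau, Romero and Horvat (Non-Executive Director).
Eriksen, Castillo, Halvorsen, Moreau, Romero and Horvat are each not a committee chair, so the next rule applies.
Among Eriksen, Castillo, Halvorsen, Moreau, Romero and Horvat, by date first elected to the board (later first) (reversed rule for this group): Eriksen (2005-11-01) before Castillo (2003-10-18) before Halvorsen (2000-07-03) before Moreau (1999-01-12) before Romero (1998-12-09) before Horvat (1995-11-20).
Full order: Petrov, Szabo, Lindqvist, Eriksen, Castillo, Halvorsen, Moreau, Romero, Horvat.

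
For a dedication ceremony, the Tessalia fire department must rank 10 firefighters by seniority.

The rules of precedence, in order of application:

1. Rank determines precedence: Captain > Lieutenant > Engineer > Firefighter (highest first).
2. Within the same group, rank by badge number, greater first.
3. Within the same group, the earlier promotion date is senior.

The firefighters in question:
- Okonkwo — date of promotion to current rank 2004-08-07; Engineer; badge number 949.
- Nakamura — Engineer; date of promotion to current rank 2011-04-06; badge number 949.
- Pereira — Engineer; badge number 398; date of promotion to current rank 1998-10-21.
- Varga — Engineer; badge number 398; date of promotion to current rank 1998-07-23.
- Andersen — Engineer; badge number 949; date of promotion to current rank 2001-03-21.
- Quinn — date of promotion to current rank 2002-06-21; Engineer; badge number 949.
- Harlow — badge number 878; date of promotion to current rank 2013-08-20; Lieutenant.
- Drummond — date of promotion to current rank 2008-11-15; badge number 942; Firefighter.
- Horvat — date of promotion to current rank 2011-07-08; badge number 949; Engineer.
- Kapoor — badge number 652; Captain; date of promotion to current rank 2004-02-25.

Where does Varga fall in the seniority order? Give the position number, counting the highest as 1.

8

By rank: Kapoor (Captain); then Harlow (Lieutenant); then Andersen, Quinn, Okonkwo, Nakamura, Horvat, Varga and Pereira (Engineer); then Drummond (Firefighter).
Among Andersen, Quinn, Okonkwo, Nakamura, Horvat, Varga and Pereira, by badge number (higher first): Andersen, Quinn, Okonkwo, Nakamura and Horvat (949) before Varga and Pereira (398).
Among Andersen, Quinn, Okonkwo, Nakamura and Horvat, by date of promotion to current rank (earlier first): Andersen (2001-03-21) before Quinn (2002-06-21) before Okonkwo (2004-08-07) before Nakamura (2011-04-06) before Horvat (2011-07-08).
Among Varga and Pereira, by date of promotion to current rank (earlier first): Varga (1998-07-23) before Pereira (1998-10-21).
Order: Kapoor, Harlow, Andersen, Quinn, Okonkwo, Nakamura, Horvat, Varga, Pereira, Drummond. So position 8.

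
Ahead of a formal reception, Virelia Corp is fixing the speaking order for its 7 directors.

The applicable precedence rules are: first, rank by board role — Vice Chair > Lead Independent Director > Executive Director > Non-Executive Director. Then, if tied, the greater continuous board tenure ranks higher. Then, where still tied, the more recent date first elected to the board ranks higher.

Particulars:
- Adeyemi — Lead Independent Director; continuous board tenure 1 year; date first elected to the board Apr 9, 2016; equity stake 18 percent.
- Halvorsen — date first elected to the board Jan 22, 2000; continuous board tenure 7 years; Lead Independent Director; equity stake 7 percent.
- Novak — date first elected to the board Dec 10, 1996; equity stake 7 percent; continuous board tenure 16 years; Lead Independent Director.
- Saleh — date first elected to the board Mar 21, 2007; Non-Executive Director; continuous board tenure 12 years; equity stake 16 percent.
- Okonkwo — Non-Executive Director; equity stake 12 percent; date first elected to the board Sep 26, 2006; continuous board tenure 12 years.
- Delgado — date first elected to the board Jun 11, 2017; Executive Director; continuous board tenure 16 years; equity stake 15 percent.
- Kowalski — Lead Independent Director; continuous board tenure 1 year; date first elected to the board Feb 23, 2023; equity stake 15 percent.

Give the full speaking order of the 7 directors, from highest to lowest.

Novak, Halvorsen, Kowalski, Adeyemi, Delgado, Saleh, Okonkwo

By board role: Novak, Halvorsen, Kowalski and Adeyemi (Lead Independent Director); then Delgado (Executive Director); then Saleh and Okonkwo (Non-Executive Director).
Among Novak, Halvorsen, Kowalski and Adeyemi, by continuous board tenure (higher first): Novak (16 years) before Halvorsen (7 years) before Kowalski and Adeyemi (1 year).
Among Kowalski and Adeyemi, by date first elected to the board (later first): Kowalski (Feb 23, 2023) before Adeyemi (Apr 9, 2016).
Saleh and Okonkwo both have continuous board tenure 12 years, so the next rule applies.
Among Saleh and Okonkwo, by date first elected to the board (later first): Saleh (Mar 21, 2007) before Okonkwo (Sep 26, 2006).
Full order: Novak, Halvorsen, Kowalski, Adeyemi, Delgado, Saleh, Okonkwo.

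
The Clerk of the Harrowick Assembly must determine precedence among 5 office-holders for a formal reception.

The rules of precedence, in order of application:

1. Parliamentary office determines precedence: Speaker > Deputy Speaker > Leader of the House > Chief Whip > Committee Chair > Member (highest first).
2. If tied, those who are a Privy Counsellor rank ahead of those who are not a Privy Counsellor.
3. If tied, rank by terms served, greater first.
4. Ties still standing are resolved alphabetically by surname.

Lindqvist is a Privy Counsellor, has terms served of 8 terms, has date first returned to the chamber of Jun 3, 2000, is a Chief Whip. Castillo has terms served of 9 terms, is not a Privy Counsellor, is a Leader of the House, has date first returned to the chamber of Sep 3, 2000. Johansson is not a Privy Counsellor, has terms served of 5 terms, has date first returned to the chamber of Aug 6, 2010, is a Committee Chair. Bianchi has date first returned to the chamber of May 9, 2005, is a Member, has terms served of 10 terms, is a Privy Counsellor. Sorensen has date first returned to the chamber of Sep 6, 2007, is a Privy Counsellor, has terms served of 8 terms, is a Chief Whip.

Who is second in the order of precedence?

By parliamentary office: Castillo (Leader of the House); then Lindqvist and Sorensen (Chief Whip); then Johansson (Committee Chair); then Bianchi (Member).
Lindqvist and Sorensen are each a Privy Counsellor, so the next rule applies.
Lindqvist and Sorensen both have terms served 8 terms, so the next rule applies.
Among Lindqvist and Sorensen, alphabetically by surname: Lindqvist before Sorensen.
Order: Castillo, Lindqvist, Sorensen, Johansson, Bianchi.

Lindqvist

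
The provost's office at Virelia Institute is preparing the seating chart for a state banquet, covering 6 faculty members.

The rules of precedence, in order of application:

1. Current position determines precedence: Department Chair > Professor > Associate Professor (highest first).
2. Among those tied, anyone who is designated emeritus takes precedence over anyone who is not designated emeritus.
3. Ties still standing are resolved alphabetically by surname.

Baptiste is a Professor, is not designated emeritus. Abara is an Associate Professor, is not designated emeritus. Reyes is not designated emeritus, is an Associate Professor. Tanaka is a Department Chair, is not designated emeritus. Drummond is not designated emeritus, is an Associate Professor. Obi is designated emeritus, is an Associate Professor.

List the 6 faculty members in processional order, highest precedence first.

Tanaka, Baptiste, Obi, Abara, Drummond, Reyes

By current position: Tanaka (Department Chair); then Baptiste (Professor); then Obi, Abara, Drummond and Reyes (Associate Professor).
Among Obi, Abara, Drummond and Reyes, designated emeritus before not designated emeritus: Obi (designated emeritus) before Abara, Drummond and Reyes (not designated emeritus).
Among Abara, Drummond and Reyes, alphabetically by surname: Abara before Drummond before Reyes.
Full order: Tanaka, Baptiste, Obi, Abara, Drummond, Reyes.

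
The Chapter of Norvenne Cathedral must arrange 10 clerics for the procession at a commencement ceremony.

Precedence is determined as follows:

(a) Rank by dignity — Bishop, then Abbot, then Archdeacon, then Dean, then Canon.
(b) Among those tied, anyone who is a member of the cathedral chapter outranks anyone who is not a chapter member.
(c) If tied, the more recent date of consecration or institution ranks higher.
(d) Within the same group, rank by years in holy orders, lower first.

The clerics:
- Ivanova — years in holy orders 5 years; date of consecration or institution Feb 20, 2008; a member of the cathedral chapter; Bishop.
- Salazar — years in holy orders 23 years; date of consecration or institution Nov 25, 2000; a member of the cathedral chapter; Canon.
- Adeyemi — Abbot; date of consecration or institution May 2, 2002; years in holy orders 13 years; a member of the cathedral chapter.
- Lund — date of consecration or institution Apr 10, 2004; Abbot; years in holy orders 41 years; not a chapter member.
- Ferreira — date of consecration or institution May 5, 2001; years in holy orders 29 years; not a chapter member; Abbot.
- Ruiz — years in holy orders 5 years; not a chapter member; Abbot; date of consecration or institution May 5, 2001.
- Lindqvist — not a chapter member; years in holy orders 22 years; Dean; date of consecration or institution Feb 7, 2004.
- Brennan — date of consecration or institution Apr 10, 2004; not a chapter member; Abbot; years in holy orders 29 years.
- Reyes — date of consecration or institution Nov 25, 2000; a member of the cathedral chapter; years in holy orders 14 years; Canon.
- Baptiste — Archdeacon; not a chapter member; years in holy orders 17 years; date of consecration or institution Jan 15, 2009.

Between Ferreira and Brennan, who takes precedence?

By dignity: Ivanova (Bishop); then Adeyemi, Brennan, Lund, Ruiz and Ferreira (Abbot); then Baptiste (Archdeacon); then Lindqvist (Dean); then Reyes and Salazar (Canon).
Among Adeyemi, Brennan, Lund, Ruiz and Ferreira, a member of the cathedral chapter before not a chapter member: Adeyemi (a member of the cathedral chapter) before Brennan, Lund, Ruiz and Ferreira (not a chapter member).
Among Brennan, Lund, Ruiz and Ferreira, by date of consecration or institution (later first): Brennan and Lund (Apr 10, 2004) before Ruiz and Ferreira (May 5, 2001).
Among Brennan and Lund, by years in holy orders (lower first): Brennan (29 years) before Lund (41 years).
Among Ruiz and Ferreira, by years in holy orders (lower first): Ruiz (5 years) before Ferreira (29 years).
Reyes and Salazar are each a member of the cathedral chapter, so the next rule applies.
Reyes and Salazar both have date of consecration or institution Nov 25, 2000, so the next rule applies.
Among Reyes and Salazar, by years in holy orders (lower first): Reyes (14 years) before Salazar (23 years).
So Brennan takes precedence.

Brennan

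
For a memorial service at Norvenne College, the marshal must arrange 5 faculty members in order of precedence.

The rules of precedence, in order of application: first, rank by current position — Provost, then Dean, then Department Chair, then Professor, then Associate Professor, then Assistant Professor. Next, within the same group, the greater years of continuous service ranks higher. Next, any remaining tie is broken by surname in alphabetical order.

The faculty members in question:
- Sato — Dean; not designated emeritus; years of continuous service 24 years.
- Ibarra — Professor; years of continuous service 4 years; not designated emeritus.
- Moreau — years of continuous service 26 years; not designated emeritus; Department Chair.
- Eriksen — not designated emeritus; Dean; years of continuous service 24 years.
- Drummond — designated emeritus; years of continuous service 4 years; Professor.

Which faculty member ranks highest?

By current position: Eriksen and Sato (Dean); then Moreau (Department Chair); then Drummond and Ibarra (Professor).
Eriksen and Sato both have years of continuous service 24 years, so the next rule applies.
Among Eriksen and Sato, alphabetically by surname: Eriksen before Sato.
Drummond and Ibarra both have years of continuous service 4 years, so the next rule applies.
Among Drummond and Ibarra, alphabetically by surname: Drummond before Ibarra.
Order: Eriksen, Sato, Moreau, Drummond, Ibarra.

Eriksen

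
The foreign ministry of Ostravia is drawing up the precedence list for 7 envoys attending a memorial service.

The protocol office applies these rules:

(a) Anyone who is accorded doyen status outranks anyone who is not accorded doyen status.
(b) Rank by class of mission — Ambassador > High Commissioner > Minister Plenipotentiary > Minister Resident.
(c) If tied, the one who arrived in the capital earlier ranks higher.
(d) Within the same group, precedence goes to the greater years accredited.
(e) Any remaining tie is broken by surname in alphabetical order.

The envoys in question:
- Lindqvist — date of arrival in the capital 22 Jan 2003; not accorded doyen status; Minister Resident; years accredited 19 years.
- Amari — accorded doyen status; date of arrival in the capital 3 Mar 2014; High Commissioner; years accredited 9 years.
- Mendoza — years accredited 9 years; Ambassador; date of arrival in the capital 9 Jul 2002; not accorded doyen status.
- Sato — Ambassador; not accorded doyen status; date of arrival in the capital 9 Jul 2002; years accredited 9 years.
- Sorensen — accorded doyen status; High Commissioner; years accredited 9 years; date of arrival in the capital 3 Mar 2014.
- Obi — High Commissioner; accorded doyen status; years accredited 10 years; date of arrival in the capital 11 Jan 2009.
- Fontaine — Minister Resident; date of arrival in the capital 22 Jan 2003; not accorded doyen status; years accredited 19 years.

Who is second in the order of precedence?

By the first rule: Obi, Amari and Sorensen (each accorded doyen status); then Mendoza, Sato, Fontaine and Lindqvist (each not accorded doyen status).
Obi, Amari and Sorensen are each High Commissioner, so the next rule applies.
Among Obi, Amari and Sorensen, by date of arrival in the capital (earlier first): Obi (11 Jan 2009) before Amari and Sorensen (3 Mar 2014).
Amari and Sorensen both have years accredited 9 years, so the next rule applies.
Among Amari and Sorensen, alphabetically by surname: Amari before Sorensen.
Among Mendoza, Sato, Fontaine and Lindqvist, by class of mission: Mendoza and Sato (Ambassador) before Fontaine and Lindqvist (Minister Resident).
Mendoza and Sato both have date of arrival in the capital 9 Jul 2002, so the next rule applies.
Mendoza and Sato both have years accredited 9 years, so the next rule applies.
Among Mendoza and Sato, alphabetically by surname: Mendoza before Sato.
Fontaine and Lindqvist both have date of arrival in the capital 22 Jan 2003, so the next rule applies.
Fontaine and Lindqvist both have years accredited 19 years, so the next rule applies.
Among Fontaine and Lindqvist, alphabetically by surname: Fontaine before Lindqvist.
Order: Obi, Amari, Sorensen, Mendoza, Sato, Fontaine, Lindqvist.

Amari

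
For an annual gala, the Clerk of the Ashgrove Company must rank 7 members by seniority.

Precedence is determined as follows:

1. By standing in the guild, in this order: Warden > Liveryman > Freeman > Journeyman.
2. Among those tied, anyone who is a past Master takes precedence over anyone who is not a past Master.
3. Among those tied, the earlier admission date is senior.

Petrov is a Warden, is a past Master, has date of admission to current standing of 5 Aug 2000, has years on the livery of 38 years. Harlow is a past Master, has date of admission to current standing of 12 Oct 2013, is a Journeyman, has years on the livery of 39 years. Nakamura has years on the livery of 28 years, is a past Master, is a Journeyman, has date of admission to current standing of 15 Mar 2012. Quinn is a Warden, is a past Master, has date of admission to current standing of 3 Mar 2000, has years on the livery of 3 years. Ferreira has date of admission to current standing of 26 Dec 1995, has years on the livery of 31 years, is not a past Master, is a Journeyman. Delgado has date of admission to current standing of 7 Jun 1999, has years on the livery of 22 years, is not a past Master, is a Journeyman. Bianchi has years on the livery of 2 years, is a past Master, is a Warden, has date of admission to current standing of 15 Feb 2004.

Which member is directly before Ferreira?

Harlow

By standing in the guild: Quinn, Petrov and Bianchi (Warden); then Nakamura, Harlow, Ferreira and Delgado (Journeyman).
Quinn, Petrov and Bianchi are each a past Master, so the next rule applies.
Among Quinn, Petrov and Bianchi, by date of admission to current standing (earlier first): Quinn (3 Mar 2000) before Petrov (5 Aug 2000) before Bianchi (15 Feb 2004).
Among Nakamura, Harlow, Ferreira and Delgado, a past Master before not a past Master: Nakamura and Harlow (a past Master) before Ferreira and Delgado (not a past Master).
Among Nakamura and Harlow, by date of admission to current standing (earlier first): Nakamura (15 Mar 2012) before Harlow (12 Oct 2013).
Among Ferreira and Delgado, by date of admission to current standing (earlier first): Ferreira (26 Dec 1995) before Delgado (7 Jun 1999).
Order: Quinn, Petrov, Bianchi, Nakamura, Harlow, Ferreira, Delgado.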